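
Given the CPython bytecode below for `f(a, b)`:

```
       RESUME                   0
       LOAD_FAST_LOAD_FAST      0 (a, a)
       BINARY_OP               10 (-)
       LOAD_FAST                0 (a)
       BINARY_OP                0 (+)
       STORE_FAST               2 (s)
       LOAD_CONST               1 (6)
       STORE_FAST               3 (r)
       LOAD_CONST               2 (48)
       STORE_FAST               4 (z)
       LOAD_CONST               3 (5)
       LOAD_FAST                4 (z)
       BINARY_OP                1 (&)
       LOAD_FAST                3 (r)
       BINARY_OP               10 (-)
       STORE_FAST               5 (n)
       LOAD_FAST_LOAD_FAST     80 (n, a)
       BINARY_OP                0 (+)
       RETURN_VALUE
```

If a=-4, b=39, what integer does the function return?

-10

LOAD_FAST_LOAD_FAST a,a → push -4,-4. Stack: [-4, -4]
BINARY_OP - → -4 - -4 = 0. Stack: [0]
LOAD_FAST a → push -4. Stack: [0, -4]
BINARY_OP + → 0 + -4 = -4. Stack: [-4]
STORE_FAST s → s=-4. Stack: []
LOAD_CONST → push 6. Stack: [6]
STORE_FAST r → r=6. Stack: []
LOAD_CONST → push 48. Stack: [48]
STORE_FAST z → z=48. Stack: []
LOAD_CONST → push 5. Stack: [5]
LOAD_FAST z → push 48. Stack: [5, 48]
BINARY_OP & → 5 & 48 = 0. Stack: [0]
LOAD_FAST r → push 6. Stack: [0, 6]
BINARY_OP - → 0 - 6 = -6. Stack: [-6]
STORE_FAST n → n=-6. Stack: []
LOAD_FAST_LOAD_FAST n,a → push -6,-4. Stack: [-6, -4]
BINARY_OP + → -6 + -4 = -10. Stack: [-10]
RETURN_VALUE → return -10.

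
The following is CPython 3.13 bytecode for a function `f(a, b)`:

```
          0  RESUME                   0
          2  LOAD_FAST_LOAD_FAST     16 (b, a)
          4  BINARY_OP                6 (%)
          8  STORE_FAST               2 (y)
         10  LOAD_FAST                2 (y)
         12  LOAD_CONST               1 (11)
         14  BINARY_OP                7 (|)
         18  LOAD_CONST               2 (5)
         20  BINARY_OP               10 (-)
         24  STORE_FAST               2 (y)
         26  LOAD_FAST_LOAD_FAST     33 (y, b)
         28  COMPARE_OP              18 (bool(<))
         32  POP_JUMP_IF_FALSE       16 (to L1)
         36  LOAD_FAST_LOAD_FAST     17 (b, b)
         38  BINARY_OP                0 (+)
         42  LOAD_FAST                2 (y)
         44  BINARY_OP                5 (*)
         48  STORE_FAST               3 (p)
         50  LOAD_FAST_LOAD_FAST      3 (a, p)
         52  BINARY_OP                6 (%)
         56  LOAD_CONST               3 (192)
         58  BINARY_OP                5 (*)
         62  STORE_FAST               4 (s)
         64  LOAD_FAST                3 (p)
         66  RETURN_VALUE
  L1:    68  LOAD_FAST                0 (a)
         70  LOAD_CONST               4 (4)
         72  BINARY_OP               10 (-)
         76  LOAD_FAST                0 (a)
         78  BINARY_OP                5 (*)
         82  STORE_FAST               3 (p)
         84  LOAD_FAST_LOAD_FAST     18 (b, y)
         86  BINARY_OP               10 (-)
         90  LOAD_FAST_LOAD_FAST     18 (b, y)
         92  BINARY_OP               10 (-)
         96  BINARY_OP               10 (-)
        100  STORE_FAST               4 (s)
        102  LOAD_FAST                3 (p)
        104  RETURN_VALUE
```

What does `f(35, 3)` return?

LOAD_FAST_LOAD_FAST b,a → push 3,35. Stack: [3, 35]
BINARY_OP % → 3 % 35 = 3. Stack: [3]
STORE_FAST y → y=3. Stack: []
LOAD_FAST y → push 3. Stack: [3]
LOAD_CONST → push 11. Stack: [3, 11]
BINARY_OP | → 3 | 11 = 11. Stack: [11]
LOAD_CONST → push 5. Stack: [11, 5]
BINARY_OP - → 11 - 5 = 6. Stack: [6]
STORE_FAST y → y=6. Stack: []
LOAD_FAST_LOAD_FAST y,b → push 6,3. Stack: [6, 3]
COMPARE_OP bool(<) → 6 vs 3 = False. Stack: [False]
POP_JUMP_IF_FALSE → pop False; jump. Stack: []
LOAD_FAST a → push 35. Stack: [35]
LOAD_CONST → push 4. Stack: [35, 4]
BINARY_OP - → 35 - 4 = 31. Stack: [31]
LOAD_FAST a → push 35. Stack: [31, 35]
BINARY_OP * → 31 * 35 = 1085. Stack: [1085]
STORE_FAST p → p=1085. Stack: []
LOAD_FAST_LOAD_FAST b,y → push 3,6. Stack: [3, 6]
BINARY_OP - → 3 - 6 = -3. Stack: [-3]
LOAD_FAST_LOAD_FAST b,y → push 3,6. Stack: [-3, 3, 6]
BINARY_OP - → 3 - 6 = -3. Stack: [-3, -3]
BINARY_OP - → -3 - -3 = 0. Stack: [0]
STORE_FAST s → s=0. Stack: []
LOAD_FAST p → push 1085. Stack: [1085]
RETURN_VALUE → return 1085.

1085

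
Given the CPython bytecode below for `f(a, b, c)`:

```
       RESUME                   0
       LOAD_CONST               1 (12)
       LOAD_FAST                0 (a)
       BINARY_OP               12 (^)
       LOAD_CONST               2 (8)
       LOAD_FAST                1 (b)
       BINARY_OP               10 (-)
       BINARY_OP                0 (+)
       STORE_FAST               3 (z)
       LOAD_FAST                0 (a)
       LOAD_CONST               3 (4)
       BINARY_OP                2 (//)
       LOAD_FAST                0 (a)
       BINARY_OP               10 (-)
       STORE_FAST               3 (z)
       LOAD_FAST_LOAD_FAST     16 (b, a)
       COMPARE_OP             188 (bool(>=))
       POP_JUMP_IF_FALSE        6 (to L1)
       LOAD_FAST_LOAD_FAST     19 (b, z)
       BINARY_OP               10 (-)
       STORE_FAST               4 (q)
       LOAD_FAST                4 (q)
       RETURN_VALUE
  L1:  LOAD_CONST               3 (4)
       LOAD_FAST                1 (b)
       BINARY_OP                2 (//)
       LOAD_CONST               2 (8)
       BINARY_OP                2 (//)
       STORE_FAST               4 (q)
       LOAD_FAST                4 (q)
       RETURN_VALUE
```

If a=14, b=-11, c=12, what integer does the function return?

LOAD_CONST → push 12. Stack: [12]
LOAD_FAST a → push 14. Stack: [12, 14]
BINARY_OP ^ → 12 ^ 14 = 2. Stack: [2]
LOAD_CONST → push 8. Stack: [2, 8]
LOAD_FAST b → push -11. Stack: [2, 8, -11]
BINARY_OP - → 8 - -11 = 19. Stack: [2, 19]
BINARY_OP + → 2 + 19 = 21. Stack: [21]
STORE_FAST z → z=21. Stack: []
LOAD_FAST a → push 14. Stack: [14]
LOAD_CONST → push 4. Stack: [14, 4]
BINARY_OP // → 14 // 4 = 3. Stack: [3]
LOAD_FAST a → push 14. Stack: [3, 14]
BINARY_OP - → 3 - 14 = -11. Stack: [-11]
STORE_FAST z → z=-11. Stack: []
LOAD_FAST_LOAD_FAST b,a → push -11,14. Stack: [-11, 14]
COMPARE_OP bool(>=) → -11 vs 14 = False. Stack: [False]
POP_JUMP_IF_FALSE → pop False; jump. Stack: []
LOAD_CONST → push 4. Stack: [4]
LOAD_FAST b → push -11. Stack: [4, -11]
BINARY_OP // → 4 // -11 = -1. Stack: [-1]
LOAD_CONST → push 8. Stack: [-1, 8]
BINARY_OP // → -1 // 8 = -1. Stack: [-1]
STORE_FAST q → q=-1. Stack: []
LOAD_FAST q → push -1. Stack: [-1]
RETURN_VALUE → return -1.

-1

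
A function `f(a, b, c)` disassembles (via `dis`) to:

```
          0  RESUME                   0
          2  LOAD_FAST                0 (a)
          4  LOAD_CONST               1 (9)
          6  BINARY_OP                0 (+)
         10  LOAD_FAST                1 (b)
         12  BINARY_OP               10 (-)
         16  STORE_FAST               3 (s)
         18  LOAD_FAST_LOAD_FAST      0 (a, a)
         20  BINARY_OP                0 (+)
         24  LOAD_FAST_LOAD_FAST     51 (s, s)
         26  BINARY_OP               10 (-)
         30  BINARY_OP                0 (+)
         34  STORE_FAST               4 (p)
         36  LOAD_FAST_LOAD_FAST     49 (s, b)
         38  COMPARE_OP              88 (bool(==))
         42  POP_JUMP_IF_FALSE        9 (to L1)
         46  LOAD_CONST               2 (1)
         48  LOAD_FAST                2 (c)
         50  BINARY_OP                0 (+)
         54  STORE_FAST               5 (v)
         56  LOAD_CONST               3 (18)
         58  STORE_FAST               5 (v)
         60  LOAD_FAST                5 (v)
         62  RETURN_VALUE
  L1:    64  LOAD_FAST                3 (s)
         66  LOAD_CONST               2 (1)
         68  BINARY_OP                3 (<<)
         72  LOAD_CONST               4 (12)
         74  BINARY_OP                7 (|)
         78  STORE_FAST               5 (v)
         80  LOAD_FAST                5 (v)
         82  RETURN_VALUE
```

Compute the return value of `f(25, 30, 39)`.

12

LOAD_FAST a → push 25. Stack: [25]
LOAD_CONST → push 9. Stack: [25, 9]
BINARY_OP + → 25 + 9 = 34. Stack: [34]
LOAD_FAST b → push 30. Stack: [34, 30]
BINARY_OP - → 34 - 30 = 4. Stack: [4]
STORE_FAST s → s=4. Stack: []
LOAD_FAST_LOAD_FAST a,a → push 25,25. Stack: [25, 25]
BINARY_OP + → 25 + 25 = 50. Stack: [50]
LOAD_FAST_LOAD_FAST s,s → push 4,4. Stack: [50, 4, 4]
BINARY_OP - → 4 - 4 = 0. Stack: [50, 0]
BINARY_OP + → 50 + 0 = 50. Stack: [50]
STORE_FAST p → p=50. Stack: []
LOAD_FAST_LOAD_FAST s,b → push 4,30. Stack: [4, 30]
COMPARE_OP bool(==) → 4 vs 30 = False. Stack: [False]
POP_JUMP_IF_FALSE → pop False; jump. Stack: []
LOAD_FAST s → push 4. Stack: [4]
LOAD_CONST → push 1. Stack: [4, 1]
BINARY_OP << → 4 << 1 = 8. Stack: [8]
LOAD_CONST → push 12. Stack: [8, 12]
BINARY_OP | → 8 | 12 = 12. Stack: [12]
STORE_FAST v → v=12. Stack: []
LOAD_FAST v → push 12. Stack: [12]
RETURN_VALUE → return 12.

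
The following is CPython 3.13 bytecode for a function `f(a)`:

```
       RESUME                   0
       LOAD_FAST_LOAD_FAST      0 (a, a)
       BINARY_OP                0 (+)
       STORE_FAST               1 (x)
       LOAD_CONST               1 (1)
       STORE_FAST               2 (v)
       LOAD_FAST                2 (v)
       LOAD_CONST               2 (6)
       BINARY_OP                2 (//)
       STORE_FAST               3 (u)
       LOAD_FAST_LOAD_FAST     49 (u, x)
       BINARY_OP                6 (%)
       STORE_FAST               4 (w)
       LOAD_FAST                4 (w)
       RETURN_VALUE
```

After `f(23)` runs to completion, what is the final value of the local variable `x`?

LOAD_FAST_LOAD_FAST a,a → push 23,23. Stack: [23, 23]
BINARY_OP + → 23 + 23 = 46. Stack: [46]
STORE_FAST x → x=46. Stack: []
LOAD_CONST → push 1. Stack: [1]
STORE_FAST v → v=1. Stack: []
LOAD_FAST v → push 1. Stack: [1]
LOAD_CONST → push 6. Stack: [1, 6]
BINARY_OP // → 1 // 6 = 0. Stack: [0]
STORE_FAST u → u=0. Stack: []
LOAD_FAST_LOAD_FAST u,x → push 0,46. Stack: [0, 46]
BINARY_OP % → 0 % 46 = 0. Stack: [0]
STORE_FAST w → w=0. Stack: []
LOAD_FAST w → push 0. Stack: [0]
RETURN_VALUE → return 0.

46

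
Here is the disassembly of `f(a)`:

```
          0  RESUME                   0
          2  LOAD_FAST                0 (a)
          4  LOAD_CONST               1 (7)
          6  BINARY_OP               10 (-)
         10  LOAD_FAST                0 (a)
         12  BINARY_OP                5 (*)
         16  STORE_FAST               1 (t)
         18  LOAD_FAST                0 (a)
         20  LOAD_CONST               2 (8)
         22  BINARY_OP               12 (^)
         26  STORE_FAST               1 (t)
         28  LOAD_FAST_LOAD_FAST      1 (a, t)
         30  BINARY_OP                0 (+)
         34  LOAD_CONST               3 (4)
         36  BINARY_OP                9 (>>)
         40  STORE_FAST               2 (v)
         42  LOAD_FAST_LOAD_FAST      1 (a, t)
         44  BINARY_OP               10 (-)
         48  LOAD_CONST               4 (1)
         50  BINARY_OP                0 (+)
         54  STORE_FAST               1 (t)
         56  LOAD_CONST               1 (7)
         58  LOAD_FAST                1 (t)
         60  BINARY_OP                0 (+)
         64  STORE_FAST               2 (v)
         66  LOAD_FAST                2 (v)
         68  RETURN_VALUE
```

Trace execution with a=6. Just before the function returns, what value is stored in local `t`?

LOAD_FAST a → push 6. Stack: [6]
LOAD_CONST → push 7. Stack: [6, 7]
BINARY_OP - → 6 - 7 = -1. Stack: [-1]
LOAD_FAST a → push 6. Stack: [-1, 6]
BINARY_OP * → -1 * 6 = -6. Stack: [-6]
STORE_FAST t → t=-6. Stack: []
LOAD_FAST a → push 6. Stack: [6]
LOAD_CONST → push 8. Stack: [6, 8]
BINARY_OP ^ → 6 ^ 8 = 14. Stack: [14]
STORE_FAST t → t=14. Stack: []
LOAD_FAST_LOAD_FAST a,t → push 6,14. Stack: [6, 14]
BINARY_OP + → 6 + 14 = 20. Stack: [20]
LOAD_CONST → push 4. Stack: [20, 4]
BINARY_OP >> → 20 >> 4 = 1. Stack: [1]
STORE_FAST v → v=1. Stack: []
LOAD_FAST_LOAD_FAST a,t → push 6,14. Stack: [6, 14]
BINARY_OP - → 6 - 14 = -8. Stack: [-8]
LOAD_CONST → push 1. Stack: [-8, 1]
BINARY_OP + → -8 + 1 = -7. Stack: [-7]
STORE_FAST t → t=-7. Stack: []
LOAD_CONST → push 7. Stack: [7]
LOAD_FAST t → push -7. Stack: [7, -7]
BINARY_OP + → 7 + -7 = 0. Stack: [0]
STORE_FAST v → v=0. Stack: []
LOAD_FAST v → push 0. Stack: [0]
RETURN_VALUE → return 0.

-7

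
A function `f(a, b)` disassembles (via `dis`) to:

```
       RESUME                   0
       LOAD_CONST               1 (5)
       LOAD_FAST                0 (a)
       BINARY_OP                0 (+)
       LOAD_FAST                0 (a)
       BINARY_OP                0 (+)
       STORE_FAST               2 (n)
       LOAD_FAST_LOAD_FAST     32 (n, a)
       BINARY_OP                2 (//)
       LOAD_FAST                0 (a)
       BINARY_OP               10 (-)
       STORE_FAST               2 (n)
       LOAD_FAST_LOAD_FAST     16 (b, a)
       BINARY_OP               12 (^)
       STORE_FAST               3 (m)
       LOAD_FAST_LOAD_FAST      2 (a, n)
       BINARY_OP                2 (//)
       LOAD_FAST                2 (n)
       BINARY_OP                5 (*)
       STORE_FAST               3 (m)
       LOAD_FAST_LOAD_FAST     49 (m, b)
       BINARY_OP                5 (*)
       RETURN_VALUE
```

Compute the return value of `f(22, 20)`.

800

LOAD_CONST → push 5. Stack: [5]
LOAD_FAST a → push 22. Stack: [5, 22]
BINARY_OP + → 5 + 22 = 27. Stack: [27]
LOAD_FAST a → push 22. Stack: [27, 22]
BINARY_OP + → 27 + 22 = 49. Stack: [49]
STORE_FAST n → n=49. Stack: []
LOAD_FAST_LOAD_FAST n,a → push 49,22. Stack: [49, 22]
BINARY_OP // → 49 // 22 = 2. Stack: [2]
LOAD_FAST a → push 22. Stack: [2, 22]
BINARY_OP - → 2 - 22 = -20. Stack: [-20]
STORE_FAST n → n=-20. Stack: []
LOAD_FAST_LOAD_FAST b,a → push 20,22. Stack: [20, 22]
BINARY_OP ^ → 20 ^ 22 = 2. Stack: [2]
STORE_FAST m → m=2. Stack: []
LOAD_FAST_LOAD_FAST a,n → push 22,-20. Stack: [22, -20]
BINARY_OP // → 22 // -20 = -2. Stack: [-2]
LOAD_FAST n → push -20. Stack: [-2, -20]
BINARY_OP * → -2 * -20 = 40. Stack: [40]
STORE_FAST m → m=40. Stack: []
LOAD_FAST_LOAD_FAST m,b → push 40,20. Stack: [40, 20]
BINARY_OP * → 40 * 20 = 800. Stack: [800]
RETURN_VALUE → return 800.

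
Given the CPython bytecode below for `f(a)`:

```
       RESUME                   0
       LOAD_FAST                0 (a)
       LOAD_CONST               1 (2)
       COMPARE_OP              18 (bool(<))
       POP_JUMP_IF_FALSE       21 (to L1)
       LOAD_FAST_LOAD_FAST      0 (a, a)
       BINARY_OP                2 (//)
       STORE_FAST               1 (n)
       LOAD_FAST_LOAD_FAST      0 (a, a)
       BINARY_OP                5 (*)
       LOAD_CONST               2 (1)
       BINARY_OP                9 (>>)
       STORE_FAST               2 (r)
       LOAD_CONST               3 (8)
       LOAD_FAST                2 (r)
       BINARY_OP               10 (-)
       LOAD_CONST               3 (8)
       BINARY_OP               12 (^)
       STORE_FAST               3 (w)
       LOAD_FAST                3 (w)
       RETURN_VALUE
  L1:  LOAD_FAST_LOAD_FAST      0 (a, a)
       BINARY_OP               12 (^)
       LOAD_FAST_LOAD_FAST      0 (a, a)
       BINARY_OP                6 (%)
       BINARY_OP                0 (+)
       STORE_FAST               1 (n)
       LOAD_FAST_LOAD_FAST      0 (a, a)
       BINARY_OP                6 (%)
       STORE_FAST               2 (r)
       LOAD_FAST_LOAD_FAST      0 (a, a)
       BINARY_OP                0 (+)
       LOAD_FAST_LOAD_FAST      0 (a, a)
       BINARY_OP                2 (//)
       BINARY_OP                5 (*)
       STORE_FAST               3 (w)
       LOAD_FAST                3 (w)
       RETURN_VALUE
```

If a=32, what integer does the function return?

64

LOAD_FAST a → push 32. Stack: [32]
LOAD_CONST → push 2. Stack: [32, 2]
COMPARE_OP bool(<) → 32 vs 2 = False. Stack: [False]
POP_JUMP_IF_FALSE → pop False; jump. Stack: []
LOAD_FAST_LOAD_FAST a,a → push 32,32. Stack: [32, 32]
BINARY_OP ^ → 32 ^ 32 = 0. Stack: [0]
LOAD_FAST_LOAD_FAST a,a → push 32,32. Stack: [0, 32, 32]
BINARY_OP % → 32 % 32 = 0. Stack: [0, 0]
BINARY_OP + → 0 + 0 = 0. Stack: [0]
STORE_FAST n → n=0. Stack: []
LOAD_FAST_LOAD_FAST a,a → push 32,32. Stack: [32, 32]
BINARY_OP % → 32 % 32 = 0. Stack: [0]
STORE_FAST r → r=0. Stack: []
LOAD_FAST_LOAD_FAST a,a → push 32,32. Stack: [32, 32]
BINARY_OP + → 32 + 32 = 64. Stack: [64]
LOAD_FAST_LOAD_FAST a,a → push 32,32. Stack: [64, 32, 32]
BINARY_OP // → 32 // 32 = 1. Stack: [64, 1]
BINARY_OP * → 64 * 1 = 64. Stack: [64]
STORE_FAST w → w=64. Stack: []
LOAD_FAST w → push 64. Stack: [64]
RETURN_VALUE → return 64.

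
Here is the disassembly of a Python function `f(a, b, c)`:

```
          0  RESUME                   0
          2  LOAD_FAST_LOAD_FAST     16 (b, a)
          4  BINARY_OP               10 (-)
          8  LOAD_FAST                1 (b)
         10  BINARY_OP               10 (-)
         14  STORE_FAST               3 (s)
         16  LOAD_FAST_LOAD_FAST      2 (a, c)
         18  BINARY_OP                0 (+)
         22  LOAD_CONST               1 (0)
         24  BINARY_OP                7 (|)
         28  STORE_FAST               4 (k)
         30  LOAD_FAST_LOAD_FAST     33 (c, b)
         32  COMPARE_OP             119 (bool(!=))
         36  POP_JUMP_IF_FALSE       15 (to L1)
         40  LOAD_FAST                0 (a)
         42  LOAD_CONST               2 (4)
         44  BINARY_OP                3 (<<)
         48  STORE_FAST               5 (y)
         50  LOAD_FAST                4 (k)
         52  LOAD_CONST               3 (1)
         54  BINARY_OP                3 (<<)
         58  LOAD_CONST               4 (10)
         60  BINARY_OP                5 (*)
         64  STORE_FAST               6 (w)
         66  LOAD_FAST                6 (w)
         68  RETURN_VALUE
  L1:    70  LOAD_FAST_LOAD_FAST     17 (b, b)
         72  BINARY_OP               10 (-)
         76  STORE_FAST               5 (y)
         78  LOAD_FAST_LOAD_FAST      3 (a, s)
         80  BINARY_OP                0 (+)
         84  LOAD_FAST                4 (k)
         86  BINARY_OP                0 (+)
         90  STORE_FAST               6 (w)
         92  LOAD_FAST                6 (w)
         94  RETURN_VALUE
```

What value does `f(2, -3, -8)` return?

LOAD_FAST_LOAD_FAST b,a → push -3,2. Stack: [-3, 2]
BINARY_OP - → -3 - 2 = -5. Stack: [-5]
LOAD_FAST b → push -3. Stack: [-5, -3]
BINARY_OP - → -5 - -3 = -2. Stack: [-2]
STORE_FAST s → s=-2. Stack: []
LOAD_FAST_LOAD_FAST a,c → push 2,-8. Stack: [2, -8]
BINARY_OP + → 2 + -8 = -6. Stack: [-6]
LOAD_CONST → push 0. Stack: [-6, 0]
BINARY_OP | → -6 | 0 = -6. Stack: [-6]
STORE_FAST k → k=-6. Stack: []
LOAD_FAST_LOAD_FAST c,b → push -8,-3. Stack: [-8, -3]
COMPARE_OP bool(!=) → -8 vs -3 = True. Stack: [True]
POP_JUMP_IF_FALSE → pop True; no jump. Stack: []
LOAD_FAST a → push 2. Stack: [2]
LOAD_CONST → push 4. Stack: [2, 4]
BINARY_OP << → 2 << 4 = 32. Stack: [32]
STORE_FAST y → y=32. Stack: []
LOAD_FAST k → push -6. Stack: [-6]
LOAD_CONST → push 1. Stack: [-6, 1]
BINARY_OP << → -6 << 1 = -12. Stack: [-12]
LOAD_CONST → push 10. Stack: [-12, 10]
BINARY_OP * → -12 * 10 = -120. Stack: [-120]
STORE_FAST w → w=-120. Stack: []
LOAD_FAST w → push -120. Stack: [-120]
RETURN_VALUE → return -120.

-120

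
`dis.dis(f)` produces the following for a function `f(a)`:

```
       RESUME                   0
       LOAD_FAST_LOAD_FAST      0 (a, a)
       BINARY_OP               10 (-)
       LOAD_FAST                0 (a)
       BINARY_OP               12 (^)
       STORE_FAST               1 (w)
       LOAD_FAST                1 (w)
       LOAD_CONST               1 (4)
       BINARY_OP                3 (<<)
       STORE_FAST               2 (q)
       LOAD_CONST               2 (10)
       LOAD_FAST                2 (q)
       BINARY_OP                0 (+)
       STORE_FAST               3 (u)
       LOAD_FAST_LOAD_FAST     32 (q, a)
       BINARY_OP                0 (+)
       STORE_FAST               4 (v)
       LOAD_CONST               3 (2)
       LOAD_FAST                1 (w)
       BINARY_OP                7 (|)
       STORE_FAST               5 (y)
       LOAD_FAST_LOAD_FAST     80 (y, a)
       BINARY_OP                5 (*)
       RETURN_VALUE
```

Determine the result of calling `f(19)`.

LOAD_FAST_LOAD_FAST a,a → push 19,19. Stack: [19, 19]
BINARY_OP - → 19 - 19 = 0. Stack: [0]
LOAD_FAST a → push 19. Stack: [0, 19]
BINARY_OP ^ → 0 ^ 19 = 19. Stack: [19]
STORE_FAST w → w=19. Stack: []
LOAD_FAST w → push 19. Stack: [19]
LOAD_CONST → push 4. Stack: [19, 4]
BINARY_OP << → 19 << 4 = 304. Stack: [304]
STORE_FAST q → q=304. Stack: []
LOAD_CONST → push 10. Stack: [10]
LOAD_FAST q → push 304. Stack: [10, 304]
BINARY_OP + → 10 + 304 = 314. Stack: [314]
STORE_FAST u → u=314. Stack: []
LOAD_FAST_LOAD_FAST q,a → push 304,19. Stack: [304, 19]
BINARY_OP + → 304 + 19 = 323. Stack: [323]
STORE_FAST v → v=323. Stack: []
LOAD_CONST → push 2. Stack: [2]
LOAD_FAST w → push 19. Stack: [2, 19]
BINARY_OP | → 2 | 19 = 19. Stack: [19]
STORE_FAST y → y=19. Stack: []
LOAD_FAST_LOAD_FAST y,a → push 19,19. Stack: [19, 19]
BINARY_OP * → 19 * 19 = 361. Stack: [361]
RETURN_VALUE → return 361.

361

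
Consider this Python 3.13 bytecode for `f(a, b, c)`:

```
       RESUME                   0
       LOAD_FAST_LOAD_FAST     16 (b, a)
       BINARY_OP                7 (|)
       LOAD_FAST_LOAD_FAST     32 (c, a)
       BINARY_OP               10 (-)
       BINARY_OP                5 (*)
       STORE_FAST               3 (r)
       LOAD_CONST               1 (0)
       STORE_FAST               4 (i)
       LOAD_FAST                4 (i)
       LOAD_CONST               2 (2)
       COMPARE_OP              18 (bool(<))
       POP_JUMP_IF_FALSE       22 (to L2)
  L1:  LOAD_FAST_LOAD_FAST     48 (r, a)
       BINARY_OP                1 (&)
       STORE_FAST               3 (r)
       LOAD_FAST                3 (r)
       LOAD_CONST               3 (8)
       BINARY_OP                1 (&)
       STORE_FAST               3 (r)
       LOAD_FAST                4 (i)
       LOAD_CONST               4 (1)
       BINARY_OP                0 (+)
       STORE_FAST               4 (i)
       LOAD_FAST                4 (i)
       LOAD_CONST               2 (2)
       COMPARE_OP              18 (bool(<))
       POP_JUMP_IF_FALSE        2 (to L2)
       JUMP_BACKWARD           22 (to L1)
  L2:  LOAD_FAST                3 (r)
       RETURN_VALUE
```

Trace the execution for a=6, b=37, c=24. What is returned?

0

LOAD_FAST_LOAD_FAST b,a → push 37,6. Stack: [37, 6]
BINARY_OP | → 37 | 6 = 39. Stack: [39]
LOAD_FAST_LOAD_FAST c,a → push 24,6. Stack: [39, 24, 6]
BINARY_OP - → 24 - 6 = 18. Stack: [39, 18]
BINARY_OP * → 39 * 18 = 702. Stack: [702]
STORE_FAST r → r=702. Stack: []
LOAD_CONST → push 0. Stack: [0]
STORE_FAST i → i=0. Stack: []
LOAD_FAST i → push 0. Stack: [0]
LOAD_CONST → push 2. Stack: [0, 2]
COMPARE_OP bool(<) → 0 vs 2 = True. Stack: [True]
POP_JUMP_IF_FALSE → pop True; no jump. Stack: []
LOAD_FAST_LOAD_FAST r,a → push 702,6. Stack: [702, 6]
BINARY_OP & → 702 & 6 = 6. Stack: [6]
STORE_FAST r → r=6. Stack: []
LOAD_FAST r → push 6. Stack: [6]
LOAD_CONST → push 8. Stack: [6, 8]
BINARY_OP & → 6 & 8 = 0. Stack: [0]
STORE_FAST r → r=0. Stack: []
LOAD_FAST i → push 0. Stack: [0]
LOAD_CONST → push 1. Stack: [0, 1]
BINARY_OP + → 0 + 1 = 1. Stack: [1]
STORE_FAST i → i=1. Stack: []
LOAD_FAST i → push 1. Stack: [1]
LOAD_CONST → push 2. Stack: [1, 2]
COMPARE_OP bool(<) → 1 vs 2 = True. Stack: [True]
POP_JUMP_IF_FALSE → pop True; no jump. Stack: []
LOAD_FAST_LOAD_FAST r,a → push 0,6. Stack: [0, 6]
BINARY_OP & → 0 & 6 = 0. Stack: [0]
STORE_FAST r → r=0. Stack: []
LOAD_FAST r → push 0. Stack: [0]
LOAD_CONST → push 8. Stack: [0, 8]
BINARY_OP & → 0 & 8 = 0. Stack: [0]
STORE_FAST r → r=0. Stack: []
LOAD_FAST i → push 1. Stack: [1]
LOAD_CONST → push 1. Stack: [1, 1]
BINARY_OP + → 1 + 1 = 2. Stack: [2]
STORE_FAST i → i=2. Stack: []
LOAD_FAST i → push 2. Stack: [2]
LOAD_CONST → push 2. Stack: [2, 2]
COMPARE_OP bool(<) → 2 vs 2 = False. Stack: [False]
POP_JUMP_IF_FALSE → pop False; jump. Stack: []
LOAD_FAST r → push 0. Stack: [0]
RETURN_VALUE → return 0.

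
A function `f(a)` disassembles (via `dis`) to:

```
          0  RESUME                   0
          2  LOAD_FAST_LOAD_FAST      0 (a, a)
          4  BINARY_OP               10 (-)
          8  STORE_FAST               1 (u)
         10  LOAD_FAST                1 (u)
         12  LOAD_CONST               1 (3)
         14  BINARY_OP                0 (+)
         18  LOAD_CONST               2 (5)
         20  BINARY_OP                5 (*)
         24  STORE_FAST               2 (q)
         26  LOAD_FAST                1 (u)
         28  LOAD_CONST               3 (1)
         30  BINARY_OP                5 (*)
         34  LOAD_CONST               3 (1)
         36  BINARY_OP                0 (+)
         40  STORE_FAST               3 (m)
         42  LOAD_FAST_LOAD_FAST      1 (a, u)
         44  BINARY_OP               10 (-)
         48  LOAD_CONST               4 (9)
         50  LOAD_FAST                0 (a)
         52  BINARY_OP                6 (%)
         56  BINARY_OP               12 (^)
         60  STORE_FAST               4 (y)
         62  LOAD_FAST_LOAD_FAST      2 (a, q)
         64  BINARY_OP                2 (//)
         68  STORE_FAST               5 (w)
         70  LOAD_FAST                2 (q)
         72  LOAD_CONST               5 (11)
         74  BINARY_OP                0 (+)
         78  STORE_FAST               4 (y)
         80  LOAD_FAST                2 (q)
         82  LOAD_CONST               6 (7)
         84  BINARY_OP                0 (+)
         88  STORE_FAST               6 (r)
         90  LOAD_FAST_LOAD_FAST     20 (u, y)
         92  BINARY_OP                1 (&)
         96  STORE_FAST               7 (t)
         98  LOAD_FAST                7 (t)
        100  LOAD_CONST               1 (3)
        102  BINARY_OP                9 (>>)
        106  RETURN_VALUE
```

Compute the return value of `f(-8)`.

0

LOAD_FAST_LOAD_FAST a,a → push -8,-8. Stack: [-8, -8]
BINARY_OP - → -8 - -8 = 0. Stack: [0]
STORE_FAST u → u=0. Stack: []
LOAD_FAST u → push 0. Stack: [0]
LOAD_CONST → push 3. Stack: [0, 3]
BINARY_OP + → 0 + 3 = 3. Stack: [3]
LOAD_CONST → push 5. Stack: [3, 5]
BINARY_OP * → 3 * 5 = 15. Stack: [15]
STORE_FAST q → q=15. Stack: []
LOAD_FAST u → push 0. Stack: [0]
LOAD_CONST → push 1. Stack: [0, 1]
BINARY_OP * → 0 * 1 = 0. Stack: [0]
LOAD_CONST → push 1. Stack: [0, 1]
BINARY_OP + → 0 + 1 = 1. Stack: [1]
STORE_FAST m → m=1. Stack: []
LOAD_FAST_LOAD_FAST a,u → push -8,0. Stack: [-8, 0]
BINARY_OP - → -8 - 0 = -8. Stack: [-8]
LOAD_CONST → push 9. Stack: [-8, 9]
LOAD_FAST a → push -8. Stack: [-8, 9, -8]
BINARY_OP % → 9 % -8 = -7. Stack: [-8, -7]
BINARY_OP ^ → -8 ^ -7 = 1. Stack: [1]
STORE_FAST y → y=1. Stack: []
LOAD_FAST_LOAD_FAST a,q → push -8,15. Stack: [-8, 15]
BINARY_OP // → -8 // 15 = -1. Stack: [-1]
STORE_FAST w → w=-1. Stack: []
LOAD_FAST q → push 15. Stack: [15]
LOAD_CONST → push 11. Stack: [15, 11]
BINARY_OP + → 15 + 11 = 26. Stack: [26]
STORE_FAST y → y=26. Stack: []
LOAD_FAST q → push 15. Stack: [15]
LOAD_CONST → push 7. Stack: [15, 7]
BINARY_OP + → 15 + 7 = 22. Stack: [22]
STORE_FAST r → r=22. Stack: []
LOAD_FAST_LOAD_FAST u,y → push 0,26. Stack: [0, 26]
BINARY_OP & → 0 & 26 = 0. Stack: [0]
STORE_FAST t → t=0. Stack: []
LOAD_FAST t → push 0. Stack: [0]
LOAD_CONST → push 3. Stack: [0, 3]
BINARY_OP >> → 0 >> 3 = 0. Stack: [0]
RETURN_VALUE → return 0.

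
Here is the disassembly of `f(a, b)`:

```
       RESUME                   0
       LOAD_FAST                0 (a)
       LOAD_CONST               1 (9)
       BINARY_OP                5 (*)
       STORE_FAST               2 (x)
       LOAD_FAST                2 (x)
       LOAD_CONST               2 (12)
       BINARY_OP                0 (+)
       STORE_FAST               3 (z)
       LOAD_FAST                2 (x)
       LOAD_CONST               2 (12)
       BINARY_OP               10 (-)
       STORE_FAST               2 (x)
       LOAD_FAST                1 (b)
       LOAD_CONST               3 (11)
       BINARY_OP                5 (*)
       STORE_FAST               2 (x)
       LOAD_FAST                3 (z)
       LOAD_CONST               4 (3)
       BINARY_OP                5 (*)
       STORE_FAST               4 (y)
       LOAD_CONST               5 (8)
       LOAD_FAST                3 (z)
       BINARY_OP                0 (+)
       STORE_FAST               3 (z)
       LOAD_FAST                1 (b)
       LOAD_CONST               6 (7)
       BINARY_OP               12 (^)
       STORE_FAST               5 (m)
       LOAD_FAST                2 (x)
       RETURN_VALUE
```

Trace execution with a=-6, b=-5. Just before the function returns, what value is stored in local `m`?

-4

LOAD_FAST a → push -6. Stack: [-6]
LOAD_CONST → push 9. Stack: [-6, 9]
BINARY_OP * → -6 * 9 = -54. Stack: [-54]
STORE_FAST x → x=-54. Stack: []
LOAD_FAST x → push -54. Stack: [-54]
LOAD_CONST → push 12. Stack: [-54, 12]
BINARY_OP + → -54 + 12 = -42. Stack: [-42]
STORE_FAST z → z=-42. Stack: []
LOAD_FAST x → push -54. Stack: [-54]
LOAD_CONST → push 12. Stack: [-54, 12]
BINARY_OP - → -54 - 12 = -66. Stack: [-66]
STORE_FAST x → x=-66. Stack: []
LOAD_FAST b → push -5. Stack: [-5]
LOAD_CONST → push 11. Stack: [-5, 11]
BINARY_OP * → -5 * 11 = -55. Stack: [-55]
STORE_FAST x → x=-55. Stack: []
LOAD_FAST z → push -42. Stack: [-42]
LOAD_CONST → push 3. Stack: [-42, 3]
BINARY_OP * → -42 * 3 = -126. Stack: [-126]
STORE_FAST y → y=-126. Stack: []
LOAD_CONST → push 8. Stack: [8]
LOAD_FAST z → push -42. Stack: [8, -42]
BINARY_OP + → 8 + -42 = -34. Stack: [-34]
STORE_FAST z → z=-34. Stack: []
LOAD_FAST b → push -5. Stack: [-5]
LOAD_CONST → push 7. Stack: [-5, 7]
BINARY_OP ^ → -5 ^ 7 = -4. Stack: [-4]
STORE_FAST m → m=-4. Stack: []
LOAD_FAST x → push -55. Stack: [-55]
RETURN_VALUE → return -55.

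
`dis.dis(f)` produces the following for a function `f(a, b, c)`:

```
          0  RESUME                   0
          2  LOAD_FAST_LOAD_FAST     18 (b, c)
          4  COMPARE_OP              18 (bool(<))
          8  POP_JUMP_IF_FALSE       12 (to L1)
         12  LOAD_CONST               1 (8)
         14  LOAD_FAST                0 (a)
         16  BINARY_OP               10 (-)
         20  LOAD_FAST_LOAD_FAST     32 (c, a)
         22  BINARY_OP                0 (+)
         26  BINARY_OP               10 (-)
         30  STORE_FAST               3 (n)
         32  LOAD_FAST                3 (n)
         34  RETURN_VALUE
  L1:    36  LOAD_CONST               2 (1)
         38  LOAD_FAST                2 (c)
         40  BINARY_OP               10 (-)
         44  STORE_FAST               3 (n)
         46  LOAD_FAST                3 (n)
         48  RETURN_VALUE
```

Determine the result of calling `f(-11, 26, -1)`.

LOAD_FAST_LOAD_FAST b,c → push 26,-1. Stack: [26, -1]
COMPARE_OP bool(<) → 26 vs -1 = False. Stack: [False]
POP_JUMP_IF_FALSE → pop False; jump. Stack: []
LOAD_CONST → push 1. Stack: [1]
LOAD_FAST c → push -1. Stack: [1, -1]
BINARY_OP - → 1 - -1 = 2. Stack: [2]
STORE_FAST n → n=2. Stack: []
LOAD_FAST n → push 2. Stack: [2]
RETURN_VALUE → return 2.

2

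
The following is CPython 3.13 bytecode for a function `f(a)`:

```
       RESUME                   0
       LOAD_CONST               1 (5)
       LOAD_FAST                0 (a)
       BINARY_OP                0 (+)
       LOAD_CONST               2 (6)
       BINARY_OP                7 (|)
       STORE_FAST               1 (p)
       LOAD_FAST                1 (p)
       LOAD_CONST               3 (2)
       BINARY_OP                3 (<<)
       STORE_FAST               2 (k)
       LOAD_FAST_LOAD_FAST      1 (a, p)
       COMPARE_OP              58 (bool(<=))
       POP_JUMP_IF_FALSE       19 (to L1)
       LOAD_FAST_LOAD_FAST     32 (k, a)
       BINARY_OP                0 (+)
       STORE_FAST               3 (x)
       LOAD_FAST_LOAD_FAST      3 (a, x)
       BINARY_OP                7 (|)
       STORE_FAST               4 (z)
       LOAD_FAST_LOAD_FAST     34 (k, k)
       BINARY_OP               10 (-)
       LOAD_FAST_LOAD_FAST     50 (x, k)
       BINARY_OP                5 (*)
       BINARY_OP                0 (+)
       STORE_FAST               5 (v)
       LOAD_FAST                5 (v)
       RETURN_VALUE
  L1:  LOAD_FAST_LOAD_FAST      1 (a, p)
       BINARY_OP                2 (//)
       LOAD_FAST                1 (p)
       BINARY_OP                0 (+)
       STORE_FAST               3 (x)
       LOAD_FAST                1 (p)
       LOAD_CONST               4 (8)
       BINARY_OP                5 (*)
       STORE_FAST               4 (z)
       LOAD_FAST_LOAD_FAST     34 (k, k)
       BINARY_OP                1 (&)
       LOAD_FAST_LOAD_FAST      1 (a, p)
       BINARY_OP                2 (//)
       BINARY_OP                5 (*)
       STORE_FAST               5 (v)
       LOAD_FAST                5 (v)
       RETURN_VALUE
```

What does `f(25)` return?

17400

LOAD_CONST → push 5. Stack: [5]
LOAD_FAST a → push 25. Stack: [5, 25]
BINARY_OP + → 5 + 25 = 30. Stack: [30]
LOAD_CONST → push 6. Stack: [30, 6]
BINARY_OP | → 30 | 6 = 30. Stack: [30]
STORE_FAST p → p=30. Stack: []
LOAD_FAST p → push 30. Stack: [30]
LOAD_CONST → push 2. Stack: [30, 2]
BINARY_OP << → 30 << 2 = 120. Stack: [120]
STORE_FAST k → k=120. Stack: []
LOAD_FAST_LOAD_FAST a,p → push 25,30. Stack: [25, 30]
COMPARE_OP bool(<=) → 25 vs 30 = True. Stack: [True]
POP_JUMP_IF_FALSE → pop True; no jump. Stack: []
LOAD_FAST_LOAD_FAST k,a → push 120,25. Stack: [120, 25]
BINARY_OP + → 120 + 25 = 145. Stack: [145]
STORE_FAST x → x=145. Stack: []
LOAD_FAST_LOAD_FAST a,x → push 25,145. Stack: [25, 145]
BINARY_OP | → 25 | 145 = 153. Stack: [153]
STORE_FAST z → z=153. Stack: []
LOAD_FAST_LOAD_FAST k,k → push 120,120. Stack: [120, 120]
BINARY_OP - → 120 - 120 = 0. Stack: [0]
LOAD_FAST_LOAD_FAST x,k → push 145,120. Stack: [0, 145, 120]
BINARY_OP * → 145 * 120 = 17400. Stack: [0, 17400]
BINARY_OP + → 0 + 17400 = 17400. Stack: [17400]
STORE_FAST v → v=17400. Stack: []
LOAD_FAST v → push 17400. Stack: [17400]
RETURN_VALUE → return 17400.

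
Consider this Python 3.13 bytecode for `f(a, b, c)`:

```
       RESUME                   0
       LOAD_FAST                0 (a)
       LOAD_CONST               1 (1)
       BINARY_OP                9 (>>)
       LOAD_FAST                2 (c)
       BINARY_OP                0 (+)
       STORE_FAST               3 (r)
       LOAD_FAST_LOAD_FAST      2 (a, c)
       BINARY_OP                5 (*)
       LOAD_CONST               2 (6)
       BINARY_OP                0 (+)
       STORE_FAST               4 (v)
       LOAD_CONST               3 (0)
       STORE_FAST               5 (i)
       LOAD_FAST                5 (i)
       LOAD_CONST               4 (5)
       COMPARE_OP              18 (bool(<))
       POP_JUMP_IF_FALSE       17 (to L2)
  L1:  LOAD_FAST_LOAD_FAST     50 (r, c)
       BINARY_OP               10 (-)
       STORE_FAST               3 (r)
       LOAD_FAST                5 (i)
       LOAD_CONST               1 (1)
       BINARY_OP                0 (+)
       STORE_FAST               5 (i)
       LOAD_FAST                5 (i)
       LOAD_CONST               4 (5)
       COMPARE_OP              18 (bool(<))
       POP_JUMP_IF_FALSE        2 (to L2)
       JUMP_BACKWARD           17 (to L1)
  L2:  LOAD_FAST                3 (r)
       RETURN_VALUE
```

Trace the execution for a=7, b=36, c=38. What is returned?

-149

LOAD_FAST a → push 7
LOAD_CONST → push 1
BINARY_OP >> → 7 >> 1 = 3
LOAD_FAST c → push 38
BINARY_OP + → 3 + 38 = 41
STORE_FAST r → r=41
LOAD_FAST_LOAD_FAST a,c → push 7,38
BINARY_OP * → 7 * 38 = 266
LOAD_CONST → push 6
BINARY_OP + → 266 + 6 = 272
STORE_FAST v → v=272
LOAD_CONST → push 0
STORE_FAST i → i=0
LOAD_FAST i → push 0
LOAD_CONST → push 5
COMPARE_OP bool(<) → 0 vs 5 = True
POP_JUMP_IF_FALSE → pop True; no jump
LOAD_FAST_LOAD_FAST r,c → push 41,38
BINARY_OP - → 41 - 38 = 3
STORE_FAST r → r=3
LOAD_FAST i → push 0
LOAD_CONST → push 1
BINARY_OP + → 0 + 1 = 1
STORE_FAST i → i=1
LOAD_FAST i → push 1
LOAD_CONST → push 5
COMPARE_OP bool(<) → 1 vs 5 = True
POP_JUMP_IF_FALSE → pop True; no jump
LOAD_FAST_LOAD_FAST r,c → push 3,38
BINARY_OP - → 3 - 38 = -35
STORE_FAST r → r=-35
LOAD_FAST i → push 1
LOAD_CONST → push 1
BINARY_OP + → 1 + 1 = 2
STORE_FAST i → i=2
LOAD_FAST i → push 2
LOAD_CONST → push 5
COMPARE_OP bool(<) → 2 vs 5 = True
POP_JUMP_IF_FALSE → pop True; no jump
LOAD_FAST_LOAD_FAST r,c → push -35,38
BINARY_OP - → -35 - 38 = -73
STORE_FAST r → r=-73
LOAD_FAST i → push 2
LOAD_CONST → push 1
BINARY_OP + → 2 + 1 = 3
STORE_FAST i → i=3
LOAD_FAST i → push 3
LOAD_CONST → push 5
COMPARE_OP bool(<) → 3 vs 5 = True
POP_JUMP_IF_FALSE → pop True; no jump
LOAD_FAST_LOAD_FAST r,c → push -73,38
BINARY_OP - → -73 - 38 = -111
STORE_FAST r → r=-111
LOAD_FAST i → push 3
LOAD_CONST → push 1
BINARY_OP + → 3 + 1 = 4
STORE_FAST i → i=4
LOAD_FAST i → push 4
LOAD_CONST → push 5
COMPARE_OP bool(<) → 4 vs 5 = True
POP_JUMP_IF_FALSE → pop True; no jump
LOAD_FAST_LOAD_FAST r,c → push -111,38
BINARY_OP - → -111 - 38 = -149
STORE_FAST r → r=-149
LOAD_FAST i → push 4
LOAD_CONST → push 1
BINARY_OP + → 4 + 1 = 5
STORE_FAST i → i=5
LOAD_FAST i → push 5
LOAD_CONST → push 5
COMPARE_OP bool(<) → 5 vs 5 = False
POP_JUMP_IF_FALSE → pop False; jump
LOAD_FAST r → push -149
RETURN_VALUE → return -149.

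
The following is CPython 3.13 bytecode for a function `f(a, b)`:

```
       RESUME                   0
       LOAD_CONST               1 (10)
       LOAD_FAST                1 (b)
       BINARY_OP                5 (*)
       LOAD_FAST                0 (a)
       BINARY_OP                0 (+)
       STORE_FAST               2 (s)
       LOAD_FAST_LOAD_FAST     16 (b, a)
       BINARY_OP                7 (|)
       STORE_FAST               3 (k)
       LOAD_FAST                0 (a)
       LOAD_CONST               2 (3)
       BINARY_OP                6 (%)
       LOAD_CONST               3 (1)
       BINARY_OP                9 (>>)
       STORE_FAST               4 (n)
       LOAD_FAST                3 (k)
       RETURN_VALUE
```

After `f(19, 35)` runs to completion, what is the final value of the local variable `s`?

369

LOAD_CONST → push 10. Stack: [10]
LOAD_FAST b → push 35. Stack: [10, 35]
BINARY_OP * → 10 * 35 = 350. Stack: [350]
LOAD_FAST a → push 19. Stack: [350, 19]
BINARY_OP + → 350 + 19 = 369. Stack: [369]
STORE_FAST s → s=369. Stack: []
LOAD_FAST_LOAD_FAST b,a → push 35,19. Stack: [35, 19]
BINARY_OP | → 35 | 19 = 51. Stack: [51]
STORE_FAST k → k=51. Stack: []
LOAD_FAST a → push 19. Stack: [19]
LOAD_CONST → push 3. Stack: [19, 3]
BINARY_OP % → 19 % 3 = 1. Stack: [1]
LOAD_CONST → push 1. Stack: [1, 1]
BINARY_OP >> → 1 >> 1 = 0. Stack: [0]
STORE_FAST n → n=0. Stack: []
LOAD_FAST k → push 51. Stack: [51]
RETURN_VALUE → return 51.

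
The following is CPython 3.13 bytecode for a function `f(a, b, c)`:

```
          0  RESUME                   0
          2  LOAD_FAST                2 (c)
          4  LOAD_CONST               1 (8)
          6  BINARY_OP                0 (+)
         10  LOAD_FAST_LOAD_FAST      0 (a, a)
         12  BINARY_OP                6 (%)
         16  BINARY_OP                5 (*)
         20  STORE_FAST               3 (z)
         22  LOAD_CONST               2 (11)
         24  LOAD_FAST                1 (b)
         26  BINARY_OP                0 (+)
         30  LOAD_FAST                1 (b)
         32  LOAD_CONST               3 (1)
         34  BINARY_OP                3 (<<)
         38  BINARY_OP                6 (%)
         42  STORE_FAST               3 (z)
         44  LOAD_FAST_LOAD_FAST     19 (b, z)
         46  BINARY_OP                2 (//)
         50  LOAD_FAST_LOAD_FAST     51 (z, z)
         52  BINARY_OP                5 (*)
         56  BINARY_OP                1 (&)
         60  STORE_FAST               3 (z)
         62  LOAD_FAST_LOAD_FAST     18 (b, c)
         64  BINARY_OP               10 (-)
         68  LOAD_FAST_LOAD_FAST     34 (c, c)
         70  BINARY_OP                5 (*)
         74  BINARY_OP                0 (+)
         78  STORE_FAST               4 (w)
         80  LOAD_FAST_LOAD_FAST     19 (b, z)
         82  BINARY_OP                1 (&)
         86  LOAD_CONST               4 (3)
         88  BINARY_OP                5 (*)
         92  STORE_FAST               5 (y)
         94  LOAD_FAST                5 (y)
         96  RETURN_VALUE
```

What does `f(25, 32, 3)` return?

LOAD_FAST c → push 3. Stack: [3]
LOAD_CONST → push 8. Stack: [3, 8]
BINARY_OP + → 3 + 8 = 11. Stack: [11]
LOAD_FAST_LOAD_FAST a,a → push 25,25. Stack: [11, 25, 25]
BINARY_OP % → 25 % 25 = 0. Stack: [11, 0]
BINARY_OP * → 11 * 0 = 0. Stack: [0]
STORE_FAST z → z=0. Stack: []
LOAD_CONST → push 11. Stack: [11]
LOAD_FAST b → push 32. Stack: [11, 32]
BINARY_OP + → 11 + 32 = 43. Stack: [43]
LOAD_FAST b → push 32. Stack: [43, 32]
LOAD_CONST → push 1. Stack: [43, 32, 1]
BINARY_OP << → 32 << 1 = 64. Stack: [43, 64]
BINARY_OP % → 43 % 64 = 43. Stack: [43]
STORE_FAST z → z=43. Stack: []
LOAD_FAST_LOAD_FAST b,z → push 32,43. Stack: [32, 43]
BINARY_OP // → 32 // 43 = 0. Stack: [0]
LOAD_FAST_LOAD_FAST z,z → push 43,43. Stack: [0, 43, 43]
BINARY_OP * → 43 * 43 = 1849. Stack: [0, 1849]
BINARY_OP & → 0 & 1849 = 0. Stack: [0]
STORE_FAST z → z=0. Stack: []
LOAD_FAST_LOAD_FAST b,c → push 32,3. Stack: [32, 3]
BINARY_OP - → 32 - 3 = 29. Stack: [29]
LOAD_FAST_LOAD_FAST c,c → push 3,3. Stack: [29, 3, 3]
BINARY_OP * → 3 * 3 = 9. Stack: [29, 9]
BINARY_OP + → 29 + 9 = 38. Stack: [38]
STORE_FAST w → w=38. Stack: []
LOAD_FAST_LOAD_FAST b,z → push 32,0. Stack: [32, 0]
BINARY_OP & → 32 & 0 = 0. Stack: [0]
LOAD_CONST → push 3. Stack: [0, 3]
BINARY_OP * → 0 * 3 = 0. Stack: [0]
STORE_FAST y → y=0. Stack: []
LOAD_FAST y → push 0. Stack: [0]
RETURN_VALUE → return 0.

0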